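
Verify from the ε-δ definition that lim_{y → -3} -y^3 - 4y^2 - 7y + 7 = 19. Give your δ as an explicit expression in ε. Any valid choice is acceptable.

Fix ε > 0. We want δ > 0 such that 0 < |y + 3| < δ implies |(-y^3 - 4y^2 - 7y + 7) − 19| < ε.
(-y^3 - 4y^2 - 7y + 7) − 19 = -y^3 - 4y^2 - 7y - 12 = (y + 3)(-y^2 - y - 4).
So |(-y^3 - 4y^2 - 7y + 7) − 19| = |y + 3|·|-y^2 - y - 4|.
Require δ ≤ 1. Then |y + 3| < 1 gives |y| < 4, and by the triangle inequality |-y^2 - y - 4| ≤ 4^2 + 4 + 4 = 24.
Hence |(-y^3 - 4y^2 - 7y + 7) − 19| ≤ 24|y + 3| < ε provided |y + 3| < ε/24.
Choosing δ = min(1, ε/24) ensures both conditions, hence |(-y^3 - 4y^2 - 7y + 7) − 19| < ε.

δ = min(1, ε/24)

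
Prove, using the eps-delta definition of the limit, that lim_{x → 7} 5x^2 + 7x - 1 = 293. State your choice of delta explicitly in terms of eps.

Let eps > 0 be given. We want delta > 0 such that 0 < |x − 7| < delta implies |(5x^2 + 7x - 1) − 293| < eps.
(5x^2 + 7x - 1) − 293 = 5x^2 + 7x - 294 = (x − 7)(5x + 42).
So |(5x^2 + 7x - 1) − 293| = |x − 7|·|5x + 42|.
Require delta ≤ 1. Then |x − 7| < 1 gives |x| < 8, and by the triangle inequality |5x + 42| ≤ 5·8 + 42 = 82.
Hence |(5x^2 + 7x - 1) − 293| ≤ 82|x − 7| < eps provided |x − 7| < eps/82.
Take delta = min(1, eps/82). Then 0 < |x − 7| < delta gives both |x − 7| < 1 and |x − 7| < eps/82, so |(5x^2 + 7x - 1) − 293| < eps.

delta = min(1, eps/82)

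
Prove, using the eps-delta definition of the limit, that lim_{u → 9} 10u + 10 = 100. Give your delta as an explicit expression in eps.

delta = eps/10

Let eps > 0. We need delta > 0 so that 0 < |u − 9| < delta implies |(10u + 10) − 100| < eps.
Since (10u + 10) − 100 = 10(u − 9), we have |(10u + 10) − 100| = 10|u − 9|.
Thus it suffices that |u − 9| < eps/10.
Choosing delta = eps/10 gives |(10u + 10) − 100| = 10|u − 9| < eps whenever |u − 9| < delta.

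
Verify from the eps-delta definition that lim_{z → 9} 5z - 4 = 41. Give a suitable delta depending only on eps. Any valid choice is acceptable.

delta = eps/5

Let eps > 0. We need delta > 0 so that 0 < |z − 9| < delta implies |(5z - 4) − 41| < eps.
|(5z - 4) − 41| = |5z - 45| = 5|z − 9|.
Thus it suffices that |z − 9| < eps/5.
Take delta = eps/5. If 0 < |z − 9| < delta then |(5z - 4) − 41| = 5|z − 9| < 5·(eps/5) = eps.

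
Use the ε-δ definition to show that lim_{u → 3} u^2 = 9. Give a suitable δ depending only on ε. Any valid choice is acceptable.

Suppose ε > 0. We seek δ > 0 with 0 < |u − 3| < δ ⇒ |u^2 − 9| < ε.
Factor: u^2 − 9 = (u − 3)(u + 3), so |u^2 − 9| = |u − 3|·|u + 3|.
Impose δ ≤ 2 so that |u| < 5; then |u + 3| ≤ 8.
Hence |u^2 − 9| ≤ 8|u − 3|, which is < ε once |u − 3| < ε/8.
Take δ = min(2, ε/8). If 0 < |u − 3| < δ then both bounds hold and |u^2 − 9| ≤ 8|u − 3| < 8·(ε/8) = ε.

δ = min(2, ε/8)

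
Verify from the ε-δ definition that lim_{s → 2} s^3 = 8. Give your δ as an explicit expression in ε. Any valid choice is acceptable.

δ = min(2, ε/28)

Fix ε > 0. We seek δ > 0 with 0 < |s − 2| < δ ⇒ |s^3 − 8| < ε.
Factor: s^3 − 8 = (s − 2)(s^2 + 2s + 4), so |s^3 − 8| = |s − 2|·|s^2 + 2s + 4|.
Impose δ ≤ 2 so that |s| < 4; then |s^2 + 2s + 4| ≤ 28.
Hence |s^3 − 8| ≤ 28|s − 2|, which is < ε once |s − 2| < ε/28.
Take δ = min(2, ε/28). If 0 < |s − 2| < δ then both bounds hold and |s^3 − 8| ≤ 28|s − 2| < 28·(ε/28) = ε.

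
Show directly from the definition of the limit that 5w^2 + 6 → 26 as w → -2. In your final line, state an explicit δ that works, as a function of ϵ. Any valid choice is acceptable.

Suppose ϵ > 0. We want δ > 0 such that 0 < |w + 2| < δ implies |(5w^2 + 6) − 26| < ϵ.
(5w^2 + 6) − 26 = 5w^2 - 20 = (w + 2)(5w - 10).
So |(5w^2 + 6) − 26| = |w + 2|·|5w - 10|.
Require δ ≤ 2. Then |w + 2| < 2 gives |w| < 4, and by the triangle inequality |5w - 10| ≤ 5·4 + 10 = 30.
Hence |(5w^2 + 6) − 26| ≤ 30|w + 2| < ϵ provided |w + 2| < ϵ/30.
Choosing δ = min(2, ϵ/30) ensures both conditions, hence |(5w^2 + 6) − 26| < ϵ.

δ = min(2, ϵ/30)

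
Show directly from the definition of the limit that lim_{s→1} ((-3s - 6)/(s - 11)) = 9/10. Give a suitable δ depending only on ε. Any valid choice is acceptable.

δ = min(5, (50/39)ε)

Fix ε > 0. We want δ > 0 with 0 < |s − 1| < δ ⇒ |(-3s - 6)/(s - 11) − (9/10)| < ε.
Combining over a common denominator, (-3s - 6)/(s - 11) − (9/10) = [(-3s - 6)·(-10) − (-9)·(s - 11)] / [(-10)·(s - 11)] = 39(s − 1) / ((-10)(s - 11)).
So |(-3s - 6)/(s - 11) − (9/10)| = 39|s − 1| / (10·|s − 11|).
Restrict δ ≤ 5. Then |s − 1| < 5 gives |s − 11| = |(s − 1) + (-10)| ≥ 10 − 5 = 5.
Hence |(-3s - 6)/(s - 11) − (9/10)| < 39|s − 1|/(10·5) = (39/50)|s − 1|, which is < ε once |s − 1| < (50/39)ε.
Take δ = min(5, (50/39)ε). Then 0 < |s − 1| < δ forces both bounds, so |(-3s - 6)/(s - 11) − (9/10)| < ε.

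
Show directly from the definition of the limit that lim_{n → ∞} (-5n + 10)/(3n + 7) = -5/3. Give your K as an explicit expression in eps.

Suppose eps > 0. For n ≥ 1, |(-5n + 10)/(3n + 7) + 5/3| = |65|/(3(3n + 7)) = 65/(3(3n + 7)).
Since 3n + 7 ≥ 3n for n ≥ 1, this is ≤ 65/(3·3n) = (65/9)/n.
So |(-5n + 10)/(3n + 7) + 5/3| < eps whenever n > (65/9)/eps.
Take K = (65/9)/eps. If n > K then |(-5n + 10)/(3n + 7) + 5/3| ≤ (65/9)/n < eps.

K = (65/9)/eps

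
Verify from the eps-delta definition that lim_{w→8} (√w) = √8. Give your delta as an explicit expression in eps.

delta = min(8, √8·eps)

Let eps > 0 be given. We want delta > 0 such that 0 < |w − 8| < delta implies |√w − √8| < eps.
Multiplying by the conjugate, |√w − √8| = |w − 8|/(√w + √8).
Restrict delta ≤ 8 so that |w − 8| < 8 forces w > 0, and then √w + √8 > √8.
Hence |√w − √8| < |w − 8|/√8, which is < eps once |w − 8| < √8·eps.
Take delta = min(8, √8·eps). If 0 < |w − 8| < delta then w > 0 and |√w − √8| < |w − 8|/√8 < eps.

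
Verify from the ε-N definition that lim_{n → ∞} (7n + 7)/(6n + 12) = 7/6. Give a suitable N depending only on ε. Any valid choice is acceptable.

N = (7/6)/ε

Fix ε > 0. For n ≥ 1, |(7n + 7)/(6n + 12) − (7/6)| = |-42|/(6(6n + 12)) = 42/(6(6n + 12)).
Since 6n + 12 ≥ 6n for n ≥ 1, this is ≤ 42/(6·6n) = (7/6)/n.
So |(7n + 7)/(6n + 12) − (7/6)| < ε whenever n > (7/6)/ε.
Take N = (7/6)/ε. If n > N then |(7n + 7)/(6n + 12) − (7/6)| ≤ (7/6)/n < ε.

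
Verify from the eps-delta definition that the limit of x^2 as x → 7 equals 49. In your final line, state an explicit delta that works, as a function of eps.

delta = min(1, eps/15)

Let eps > 0 be given. We seek delta > 0 with 0 < |x − 7| < delta ⇒ |x^2 − 49| < eps.
Factor: x^2 − 49 = (x − 7)(x + 7), so |x^2 − 49| = |x − 7|·|x + 7|.
Impose delta ≤ 1 so that |x| < 8; then |x + 7| ≤ 15.
Hence |x^2 − 49| ≤ 15|x − 7|, which is < eps once |x − 7| < eps/15.
Take delta = min(1, eps/15). If 0 < |x − 7| < delta then both bounds hold and |x^2 − 49| ≤ 15|x − 7| < 15·(eps/15) = eps.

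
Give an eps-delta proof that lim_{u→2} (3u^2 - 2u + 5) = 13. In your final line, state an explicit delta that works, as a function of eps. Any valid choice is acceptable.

Let eps > 0. We want delta > 0 such that 0 < |u − 2| < delta implies |(3u^2 - 2u + 5) − 13| < eps.
(3u^2 - 2u + 5) − 13 = 3u^2 - 2u - 8 = (u − 2)(3u + 4).
So |(3u^2 - 2u + 5) − 13| = |u − 2|·|3u + 4|.
Assume first that |u − 2| < 1, so |u| < 3. Then |3u + 4| ≤ 3·3 + 4 = 13.
Hence |(3u^2 - 2u + 5) − 13| ≤ 13|u − 2| < eps provided |u − 2| < eps/13.
Choosing delta = min(1, eps/13) ensures both conditions, hence |(3u^2 - 2u + 5) − 13| < eps.

delta = min(1, eps/13)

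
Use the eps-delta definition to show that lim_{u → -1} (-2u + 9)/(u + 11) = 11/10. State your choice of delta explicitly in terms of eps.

delta = min(5, (50/31)eps)

Let eps > 0. We want delta > 0 with 0 < |u + 1| < delta ⇒ |(-2u + 9)/(u + 11) − (11/10)| < eps.
Combining over a common denominator, (-2u + 9)/(u + 11) − (11/10) = [(-2u + 9)·10 − 11·(u + 11)] / [10·(u + 11)] = -31(u + 1) / (10(u + 11)).
So |(-2u + 9)/(u + 11) − (11/10)| = 31|u + 1| / (10·|u + 11|).
Require delta ≤ 5, so |u + 11| ≥ |10| − |u + 1| > 10 − 5 = 5.
Hence |(-2u + 9)/(u + 11) − (11/10)| < 31|u + 1|/(10·5) = (31/50)|u + 1|, which is < eps once |u + 1| < (50/31)eps.
Take delta = min(5, (50/31)eps). Then 0 < |u + 1| < delta forces both bounds, so |(-2u + 9)/(u + 11) − (11/10)| < eps.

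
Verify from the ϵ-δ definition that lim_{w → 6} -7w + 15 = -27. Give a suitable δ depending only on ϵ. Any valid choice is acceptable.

δ = ϵ/7

Let ϵ > 0 be given. We need δ > 0 so that 0 < |w − 6| < δ implies |(-7w + 15) + 27| < ϵ.
Since (-7w + 15) + 27 = -7(w − 6), we have |(-7w + 15) + 27| = 7|w − 6|.
Thus it suffices that |w − 6| < ϵ/7.
Take δ = ϵ/7. If 0 < |w − 6| < δ then |(-7w + 15) + 27| = 7|w − 6| < 7·(ϵ/7) = ϵ.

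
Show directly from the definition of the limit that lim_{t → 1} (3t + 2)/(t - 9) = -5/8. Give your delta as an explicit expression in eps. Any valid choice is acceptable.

Let eps > 0 be given. We want delta > 0 with 0 < |t − 1| < delta ⇒ |(3t + 2)/(t - 9) + 5/8| < eps.
Combining over a common denominator, (3t + 2)/(t - 9) + 5/8 = [(3t + 2)·(-8) − 5·(t - 9)] / [(-8)·(t - 9)] = -29(t − 1) / ((-8)(t - 9)).
So |(3t + 2)/(t - 9) + 5/8| = 29|t − 1| / (8·|t − 9|).
Require delta ≤ 4, so |t − 9| ≥ |-8| − |t − 1| > 8 − 4 = 4.
Hence |(3t + 2)/(t - 9) + 5/8| < 29|t − 1|/(8·4) = (29/32)|t − 1|, which is < eps once |t − 1| < (32/29)eps.
Take delta = min(4, (32/29)eps). Then 0 < |t − 1| < delta forces both bounds, so |(3t + 2)/(t - 9) + 5/8| < eps.

delta = min(4, (32/29)eps)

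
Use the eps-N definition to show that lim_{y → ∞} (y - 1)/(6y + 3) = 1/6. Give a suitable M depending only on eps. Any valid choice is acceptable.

Fix eps > 0. We seek M > 0 such that y > M implies |(y - 1)/(6y + 3) − (1/6)| < eps.
(y - 1)/(6y + 3) − (1/6) = (6(y - 1) − (6y + 3)) / (6(6y + 3)) = -9/(6(6y + 3)).
For y > 0 we have 6y + 3 > 6y, so |(y - 1)/(6y + 3) − (1/6)| = 9/(6(6y + 3)) < 9/(6·6y) = (1/4)/y.
Thus |(y - 1)/(6y + 3) − (1/6)| < eps whenever y > (1/4)/eps.
Take M = (1/4)/eps. If y > M then |(y - 1)/(6y + 3) − (1/6)| < (1/4)/y < eps.

M = (1/4)/eps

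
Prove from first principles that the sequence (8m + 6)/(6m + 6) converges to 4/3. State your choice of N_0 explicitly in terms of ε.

N_0 = (1/3)/ε

Suppose ε > 0. For m ≥ 1, |(8m + 6)/(6m + 6) − (4/3)| = |-12|/(6(6m + 6)) = 12/(6(6m + 6)).
Since 6m + 6 ≥ 6m for m ≥ 1, this is ≤ 12/(6·6m) = (1/3)/m.
So |(8m + 6)/(6m + 6) − (4/3)| < ε whenever m > (1/3)/ε.
Take N_0 = (1/3)/ε. If m > N_0 then |(8m + 6)/(6m + 6) − (4/3)| ≤ (1/3)/m < ε.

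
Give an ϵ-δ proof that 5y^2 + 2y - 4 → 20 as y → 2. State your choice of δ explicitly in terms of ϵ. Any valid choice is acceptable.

δ = min(2, ϵ/32)

Fix ϵ > 0. We want δ > 0 such that 0 < |y − 2| < δ implies |(5y^2 + 2y - 4) − 20| < ϵ.
(5y^2 + 2y - 4) − 20 = 5y^2 + 2y - 24 = (y − 2)(5y + 12).
So |(5y^2 + 2y - 4) − 20| = |y − 2|·|5y + 12|.
Assume first that |y − 2| < 2, so |y| < 4. Then |5y + 12| ≤ 5·4 + 12 = 32.
Hence |(5y^2 + 2y - 4) − 20| ≤ 32|y − 2| < ϵ provided |y − 2| < ϵ/32.
Choosing δ = min(2, ϵ/32) ensures both conditions, hence |(5y^2 + 2y - 4) − 20| < ϵ.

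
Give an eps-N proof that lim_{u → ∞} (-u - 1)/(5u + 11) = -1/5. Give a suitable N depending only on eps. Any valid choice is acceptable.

Suppose eps > 0. We seek N > 0 such that u > N implies |(-u - 1)/(5u + 11) + 1/5| < eps.
(-u - 1)/(5u + 11) + 1/5 = (5(-u - 1) − (-1)(5u + 11)) / (5(5u + 11)) = 6/(5(5u + 11)).
For u > 0 we have 5u + 11 > 5u, so |(-u - 1)/(5u + 11) + 1/5| = 6/(5(5u + 11)) < 6/(5·5u) = (6/25)/u.
Thus |(-u - 1)/(5u + 11) + 1/5| < eps whenever u > (6/25)/eps.
Take N = (6/25)/eps. If u > N then |(-u - 1)/(5u + 11) + 1/5| < (6/25)/u < eps.

N = (6/25)/eps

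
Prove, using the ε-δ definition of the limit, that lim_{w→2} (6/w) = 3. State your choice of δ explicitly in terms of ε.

Fix ε > 0. We seek δ > 0 such that 0 < |w − 2| < δ implies |6/w − 3| < ε.
|6/w − 3| = 6·|2 − w|/(2·|w|) = 6|w − 2|/(2|w|).
Require δ ≤ 1 so that |w| > 2 − 1 = 1, hence 2|w| > 2.
Then |6/w − 3| < 6|w − 2|/2, which is < ε when |w − 2| < (1/3)ε.
Take δ = min(1, (1/3)ε). Then 0 < |w − 2| < δ gives both |w − 2| < 1 and |w − 2| < (1/3)ε, so |6/w − 3| < ε.

δ = min(1, (1/3)ε)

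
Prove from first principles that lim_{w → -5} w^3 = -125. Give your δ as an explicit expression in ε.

Suppose ε > 0. We seek δ > 0 with 0 < |w + 5| < δ ⇒ |w^3 + 125| < ε.
Factor: w^3 + 125 = (w + 5)(w^2 - 5w + 25), so |w^3 + 125| = |w + 5|·|w^2 - 5w + 25|.
Restrict δ ≤ 2. Then |w + 5| < 2 gives |w| < 7, so by the triangle inequality |w^2 - 5w + 25| ≤ 7^2 + 5·7 + 25 = 109.
Hence |w^3 + 125| ≤ 109|w + 5|, which is < ε once |w + 5| < ε/109.
Take δ = min(2, ε/109). If 0 < |w + 5| < δ then both bounds hold and |w^3 + 125| ≤ 109|w + 5| < 109·(ε/109) = ε.

δ = min(2, ε/109)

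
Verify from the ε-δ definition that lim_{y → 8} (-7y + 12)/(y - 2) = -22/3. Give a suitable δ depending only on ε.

δ = min(3, 9ε)

Suppose ε > 0. We want δ > 0 with 0 < |y − 8| < δ ⇒ |(-7y + 12)/(y - 2) + 22/3| < ε.
Combining over a common denominator, (-7y + 12)/(y - 2) + 22/3 = [(-7y + 12)·6 − (-44)·(y - 2)] / [6·(y - 2)] = 2(y − 8) / (6(y - 2)).
So |(-7y + 12)/(y - 2) + 22/3| = 2|y − 8| / (6·|y − 2|).
Restrict δ ≤ 3. Then |y − 8| < 3 gives |y − 2| = |(y − 8) + 6| ≥ 6 − 3 = 3.
Hence |(-7y + 12)/(y - 2) + 22/3| < 2|y − 8|/(6·3) = (1/9)|y − 8|, which is < ε once |y − 8| < 9ε.
Take δ = min(3, 9ε). Then 0 < |y − 8| < δ forces both bounds, so |(-7y + 12)/(y - 2) + 22/3| < ε.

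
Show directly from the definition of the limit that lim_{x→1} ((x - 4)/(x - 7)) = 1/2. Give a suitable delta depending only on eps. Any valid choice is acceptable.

Let eps > 0 be given. We want delta > 0 with 0 < |x − 1| < delta ⇒ |(x - 4)/(x - 7) − (1/2)| < eps.
Combining over a common denominator, (x - 4)/(x - 7) − (1/2) = [(x - 4)·(-6) − (-3)·(x - 7)] / [(-6)·(x - 7)] = -3(x − 1) / ((-6)(x - 7)).
So |(x - 4)/(x - 7) − (1/2)| = 3|x − 1| / (6·|x − 7|).
Require delta ≤ 3, so |x − 7| ≥ |-6| − |x − 1| > 6 − 3 = 3.
Hence |(x - 4)/(x - 7) − (1/2)| < 3|x − 1|/(6·3) = (1/6)|x − 1|, which is < eps once |x − 1| < 6eps.
Take delta = min(3, 6eps). Then 0 < |x − 1| < delta forces both bounds, so |(x - 4)/(x - 7) − (1/2)| < eps.

delta = min(3, 6eps)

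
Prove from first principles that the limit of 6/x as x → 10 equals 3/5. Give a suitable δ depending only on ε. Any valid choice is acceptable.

Suppose ε > 0. We seek δ > 0 such that 0 < |x − 10| < δ implies |6/x − (3/5)| < ε.
|6/x − (3/5)| = 6·|10 − x|/(10·|x|) = 6|x − 10|/(10|x|).
Require δ ≤ 5 so that |x| > 10 − 5 = 5, hence 10|x| > 50.
Then |6/x − (3/5)| < 6|x − 10|/50, which is < ε when |x − 10| < (25/3)ε.
Take δ = min(5, (25/3)ε). Then 0 < |x − 10| < δ gives both |x − 10| < 5 and |x − 10| < (25/3)ε, so |6/x − (3/5)| < ε.

δ = min(5, (25/3)ε)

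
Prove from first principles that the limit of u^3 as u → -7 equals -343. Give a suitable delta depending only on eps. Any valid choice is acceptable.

delta = min(1, eps/169)

Let eps > 0 be given. We seek delta > 0 with 0 < |u + 7| < delta ⇒ |u^3 + 343| < eps.
Factor: u^3 + 343 = (u + 7)(u^2 - 7u + 49), so |u^3 + 343| = |u + 7|·|u^2 - 7u + 49|.
Restrict delta ≤ 1. Then |u + 7| < 1 gives |u| < 8, so by the triangle inequality |u^2 - 7u + 49| ≤ 8^2 + 7·8 + 49 = 169.
Hence |u^3 + 343| ≤ 169|u + 7|, which is < eps once |u + 7| < eps/169.
Take delta = min(1, eps/169). If 0 < |u + 7| < delta then both bounds hold and |u^3 + 343| ≤ 169|u + 7| < 169·(eps/169) = eps.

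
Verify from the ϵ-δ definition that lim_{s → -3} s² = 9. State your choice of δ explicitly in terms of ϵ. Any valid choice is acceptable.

Fix ϵ > 0. We seek δ > 0 with 0 < |s + 3| < δ ⇒ |s² − 9| < ϵ.
Factor: s² − 9 = (s + 3)(s - 3), so |s² − 9| = |s + 3|·|s - 3|.
Impose δ ≤ 2 so that |s| < 5; then |s - 3| ≤ 8.
Hence |s² − 9| ≤ 8|s + 3|, which is < ϵ once |s + 3| < ϵ/8.
Take δ = min(2, ϵ/8). If 0 < |s + 3| < δ then both bounds hold and |s² − 9| ≤ 8|s + 3| < 8·(ϵ/8) = ϵ.

δ = min(2, ϵ/8)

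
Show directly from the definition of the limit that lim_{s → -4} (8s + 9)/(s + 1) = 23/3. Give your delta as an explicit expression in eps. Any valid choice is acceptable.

delta = min(3/2, (9/2)eps)

Fix eps > 0. We want delta > 0 with 0 < |s + 4| < delta ⇒ |(8s + 9)/(s + 1) − (23/3)| < eps.
Combining over a common denominator, (8s + 9)/(s + 1) − (23/3) = [(8s + 9)·(-3) − (-23)·(s + 1)] / [(-3)·(s + 1)] = -1(s + 4) / ((-3)(s + 1)).
So |(8s + 9)/(s + 1) − (23/3)| = |s + 4| / (3·|s + 1|).
Restrict delta ≤ 3/2. Then |s + 4| < 3/2 gives |s + 1| = |(s + 4) + (-3)| ≥ 3 − 3/2 = 3/2.
Hence |(8s + 9)/(s + 1) − (23/3)| < |s + 4|/(3·(3/2)) = (2/9)|s + 4|, which is < eps once |s + 4| < (9/2)eps.
Take delta = min(3/2, (9/2)eps). Then 0 < |s + 4| < delta forces both bounds, so |(8s + 9)/(s + 1) − (23/3)| < eps.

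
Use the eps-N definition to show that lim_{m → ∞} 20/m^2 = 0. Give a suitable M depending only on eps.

Fix eps > 0. For m ≥ 1, |20/m^2 − 0| = 20/m^2.
20/m^2 < eps ⇔ m^2 > 20/eps ⇔ m > (20/eps)^{1/2}.
Take M = (20/eps)^{1/2}. Then m > M implies 20/m^2 < eps.

M = (20/eps)^{1/2}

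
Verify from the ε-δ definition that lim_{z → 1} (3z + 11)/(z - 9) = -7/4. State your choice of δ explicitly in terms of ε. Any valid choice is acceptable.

δ = min(4, (16/19)ε)

Suppose ε > 0. We want δ > 0 with 0 < |z − 1| < δ ⇒ |(3z + 11)/(z - 9) + 7/4| < ε.
Combining over a common denominator, (3z + 11)/(z - 9) + 7/4 = [(3z + 11)·(-8) − 14·(z - 9)] / [(-8)·(z - 9)] = -38(z − 1) / ((-8)(z - 9)).
So |(3z + 11)/(z - 9) + 7/4| = 38|z − 1| / (8·|z − 9|).
Restrict δ ≤ 4. Then |z − 1| < 4 gives |z − 9| = |(z − 1) + (-8)| ≥ 8 − 4 = 4.
Hence |(3z + 11)/(z - 9) + 7/4| < 38|z − 1|/(8·4) = (19/16)|z − 1|, which is < ε once |z − 1| < (16/19)ε.
Take δ = min(4, (16/19)ε). Then 0 < |z − 1| < δ forces both bounds, so |(3z + 11)/(z - 9) + 7/4| < ε.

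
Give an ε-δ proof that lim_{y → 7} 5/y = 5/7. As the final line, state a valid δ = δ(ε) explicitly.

Suppose ε > 0. We seek δ > 0 such that 0 < |y − 7| < δ implies |5/y − (5/7)| < ε.
|5/y − (5/7)| = 5·|7 − y|/(7·|y|) = 5|y − 7|/(7|y|).
Restrict δ ≤ 7/2. Then |y − 7| < 7/2 gives |y| > 7/2, so 7|y| > 49/2.
Then |5/y − (5/7)| < 5|y − 7|/(49/2), which is < ε when |y − 7| < (49/10)ε.
Take δ = min(7/2, (49/10)ε). Then 0 < |y − 7| < δ gives both |y − 7| < 7/2 and |y − 7| < (49/10)ε, so |5/y − (5/7)| < ε.

δ = min(7/2, (49/10)ε)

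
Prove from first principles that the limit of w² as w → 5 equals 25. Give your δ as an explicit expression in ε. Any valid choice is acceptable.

δ = min(1, ε/11)

Suppose ε > 0. We seek δ > 0 with 0 < |w − 5| < δ ⇒ |w² − 25| < ε.
Factor: w² − 25 = (w − 5)(w + 5), so |w² − 25| = |w − 5|·|w + 5|.
Restrict δ ≤ 1. Then |w − 5| < 1 gives |w| < 6, so by the triangle inequality |w + 5| ≤ 6 + 5 = 11.
Hence |w² − 25| ≤ 11|w − 5|, which is < ε once |w − 5| < ε/11.
Take δ = min(1, ε/11). If 0 < |w − 5| < δ then both bounds hold and |w² − 25| ≤ 11|w − 5| < 11·(ε/11) = ε.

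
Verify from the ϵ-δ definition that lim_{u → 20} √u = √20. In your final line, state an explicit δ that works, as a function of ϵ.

Let ϵ > 0 be given. We want δ > 0 such that 0 < |u − 20| < δ implies |√u − √20| < ϵ.
Multiplying by the conjugate, |√u − √20| = |u − 20|/(√u + √20).
Restrict δ ≤ 20 so that |u − 20| < 20 forces u > 0, and then √u + √20 > √20.
Hence |√u − √20| < |u − 20|/√20, which is < ϵ once |u − 20| < √20·ϵ.
Take δ = min(20, √20·ϵ). If 0 < |u − 20| < δ then u > 0 and |√u − √20| < |u − 20|/√20 < ϵ.

δ = min(20, √20·ϵ)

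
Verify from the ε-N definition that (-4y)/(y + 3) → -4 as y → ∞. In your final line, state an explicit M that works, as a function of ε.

Let ε > 0. We seek M > 0 such that y > M implies |(-4y)/(y + 3) + 4| < ε.
(-4y)/(y + 3) + 4 = ((-4y) − (-4)(y + 3)) / ((y + 3)) = 12/((y + 3)).
For y > 0 we have y + 3 > y, so |(-4y)/(y + 3) + 4| = 12/((y + 3)) < 12/(y) = 12/y.
Thus |(-4y)/(y + 3) + 4| < ε whenever y > 12/ε.
Take M = 12/ε. If y > M then |(-4y)/(y + 3) + 4| < 12/y < ε.

M = 12/ε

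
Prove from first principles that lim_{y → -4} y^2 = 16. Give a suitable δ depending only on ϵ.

δ = min(2, ϵ/10)

Suppose ϵ > 0. We seek δ > 0 with 0 < |y + 4| < δ ⇒ |y^2 − 16| < ϵ.
Factor: y^2 − 16 = (y + 4)(y - 4), so |y^2 − 16| = |y + 4|·|y - 4|.
Restrict δ ≤ 2. Then |y + 4| < 2 gives |y| < 6, so by the triangle inequality |y - 4| ≤ 6 + 4 = 10.
Hence |y^2 − 16| ≤ 10|y + 4|, which is < ϵ once |y + 4| < ϵ/10.
Take δ = min(2, ϵ/10). If 0 < |y + 4| < δ then both bounds hold and |y^2 − 16| ≤ 10|y + 4| < 10·(ϵ/10) = ϵ.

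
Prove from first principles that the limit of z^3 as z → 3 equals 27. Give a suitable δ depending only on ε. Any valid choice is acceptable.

δ = min(1, ε/37)

Let ε > 0. We seek δ > 0 with 0 < |z − 3| < δ ⇒ |z^3 − 27| < ε.
Factor: z^3 − 27 = (z − 3)(z^2 + 3z + 9), so |z^3 − 27| = |z − 3|·|z^2 + 3z + 9|.
Impose δ ≤ 1 so that |z| < 4; then |z^2 + 3z + 9| ≤ 37.
Hence |z^3 − 27| ≤ 37|z − 3|, which is < ε once |z − 3| < ε/37.
Take δ = min(1, ε/37). If 0 < |z − 3| < δ then both bounds hold and |z^3 − 27| ≤ 37|z − 3| < 37·(ε/37) = ε.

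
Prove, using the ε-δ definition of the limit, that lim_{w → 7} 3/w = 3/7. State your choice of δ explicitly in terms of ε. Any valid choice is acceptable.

Let ε > 0 be given. We seek δ > 0 such that 0 < |w − 7| < δ implies |3/w − (3/7)| < ε.
|3/w − (3/7)| = 3·|7 − w|/(7·|w|) = 3|w − 7|/(7|w|).
Restrict δ ≤ 7/2. Then |w − 7| < 7/2 gives |w| > 7/2, so 7|w| > 49/2.
Then |3/w − (3/7)| < 3|w − 7|/(49/2), which is < ε when |w − 7| < (49/6)ε.
Take δ = min(7/2, (49/6)ε). Then 0 < |w − 7| < δ gives both |w − 7| < 7/2 and |w − 7| < (49/6)ε, so |3/w − (3/7)| < ε.

δ = min(7/2, (49/6)ε)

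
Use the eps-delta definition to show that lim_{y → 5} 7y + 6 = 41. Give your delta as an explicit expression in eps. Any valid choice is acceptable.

Let eps > 0 be given. We need delta > 0 so that 0 < |y − 5| < delta implies |(7y + 6) − 41| < eps.
|(7y + 6) − 41| = |7y - 35| = 7|y − 5|.
Thus it suffices that |y − 5| < eps/7.
Choosing delta = eps/7 gives |(7y + 6) − 41| = 7|y − 5| < eps whenever |y − 5| < delta.

delta = eps/7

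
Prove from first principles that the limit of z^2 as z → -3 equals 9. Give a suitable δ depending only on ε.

Let ε > 0 be given. We seek δ > 0 with 0 < |z + 3| < δ ⇒ |z^2 − 9| < ε.
Factor: z^2 − 9 = (z + 3)(z - 3), so |z^2 − 9| = |z + 3|·|z - 3|.
Restrict δ ≤ 2. Then |z + 3| < 2 gives |z| < 5, so by the triangle inequality |z - 3| ≤ 5 + 3 = 8.
Hence |z^2 − 9| ≤ 8|z + 3|, which is < ε once |z + 3| < ε/8.
Take δ = min(2, ε/8). If 0 < |z + 3| < δ then both bounds hold and |z^2 − 9| ≤ 8|z + 3| < 8·(ε/8) = ε.

δ = min(2, ε/8)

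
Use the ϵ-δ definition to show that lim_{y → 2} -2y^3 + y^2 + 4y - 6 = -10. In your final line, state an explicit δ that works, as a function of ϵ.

δ = min(1, ϵ/29)

Fix ϵ > 0. We want δ > 0 such that 0 < |y − 2| < δ implies |(-2y^3 + y^2 + 4y - 6) + 10| < ϵ.
(-2y^3 + y^2 + 4y - 6) + 10 = -2y^3 + y^2 + 4y + 4 = (y − 2)(-2y^2 - 3y - 2).
So |(-2y^3 + y^2 + 4y - 6) + 10| = |y − 2|·|-2y^2 - 3y - 2|.
Require δ ≤ 1. Then |y − 2| < 1 gives |y| < 3, and by the triangle inequality |-2y^2 - 3y - 2| ≤ 2·3^2 + 3·3 + 2 = 29.
Hence |(-2y^3 + y^2 + 4y - 6) + 10| ≤ 29|y − 2| < ϵ provided |y − 2| < ϵ/29.
Choosing δ = min(1, ϵ/29) ensures both conditions, hence |(-2y^3 + y^2 + 4y - 6) + 10| < ϵ.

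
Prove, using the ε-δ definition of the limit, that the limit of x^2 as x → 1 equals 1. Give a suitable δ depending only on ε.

δ = min(2, ε/4)

Let ε > 0 be given. We seek δ > 0 with 0 < |x − 1| < δ ⇒ |x^2 − 1| < ε.
Factor: x^2 − 1 = (x − 1)(x + 1), so |x^2 − 1| = |x − 1|·|x + 1|.
Impose δ ≤ 2 so that |x| < 3; then |x + 1| ≤ 4.
Hence |x^2 − 1| ≤ 4|x − 1|, which is < ε once |x − 1| < ε/4.
Take δ = min(2, ε/4). If 0 < |x − 1| < δ then both bounds hold and |x^2 − 1| ≤ 4|x − 1| < 4·(ε/4) = ε.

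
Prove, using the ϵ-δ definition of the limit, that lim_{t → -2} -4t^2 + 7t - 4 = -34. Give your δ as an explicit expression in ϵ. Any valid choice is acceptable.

δ = min(1, ϵ/27)

Fix ϵ > 0. We want δ > 0 such that 0 < |t + 2| < δ implies |(-4t^2 + 7t - 4) + 34| < ϵ.
(-4t^2 + 7t - 4) + 34 = -4t^2 + 7t + 30 = (t + 2)(-4t + 15).
So |(-4t^2 + 7t - 4) + 34| = |t + 2|·|-4t + 15|.
Assume first that |t + 2| < 1, so |t| < 3. Then |-4t + 15| ≤ 4·3 + 15 = 27.
Hence |(-4t^2 + 7t - 4) + 34| ≤ 27|t + 2| < ϵ provided |t + 2| < ϵ/27.
Choosing δ = min(1, ϵ/27) ensures both conditions, hence |(-4t^2 + 7t - 4) + 34| < ϵ.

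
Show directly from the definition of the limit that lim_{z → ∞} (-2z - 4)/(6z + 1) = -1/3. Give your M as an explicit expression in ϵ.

M = (11/18)/ϵ

Let ϵ > 0. We seek M > 0 such that z > M implies |(-2z - 4)/(6z + 1) + 1/3| < ϵ.
(-2z - 4)/(6z + 1) + 1/3 = (6(-2z - 4) − (-2)(6z + 1)) / (6(6z + 1)) = -22/(6(6z + 1)).
For z > 0 we have 6z + 1 > 6z, so |(-2z - 4)/(6z + 1) + 1/3| = 22/(6(6z + 1)) < 22/(6·6z) = (11/18)/z.
Thus |(-2z - 4)/(6z + 1) + 1/3| < ϵ whenever z > (11/18)/ϵ.
Take M = (11/18)/ϵ. If z > M then |(-2z - 4)/(6z + 1) + 1/3| < (11/18)/z < ϵ.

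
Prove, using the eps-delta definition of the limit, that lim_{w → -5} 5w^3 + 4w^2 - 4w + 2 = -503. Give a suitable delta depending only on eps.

delta = min(1, eps/407)

Let eps > 0 be given. We want delta > 0 such that 0 < |w + 5| < delta implies |(5w^3 + 4w^2 - 4w + 2) + 503| < eps.
(5w^3 + 4w^2 - 4w + 2) + 503 = 5w^3 + 4w^2 - 4w + 505 = (w + 5)(5w^2 - 21w + 101).
So |(5w^3 + 4w^2 - 4w + 2) + 503| = |w + 5|·|5w^2 - 21w + 101|.
Assume first that |w + 5| < 1, so |w| < 6. Then |5w^2 - 21w + 101| ≤ 5·6^2 + 21·6 + 101 = 407.
Hence |(5w^3 + 4w^2 - 4w + 2) + 503| ≤ 407|w + 5| < eps provided |w + 5| < eps/407.
Choosing delta = min(1, eps/407) ensures both conditions, hence |(5w^3 + 4w^2 - 4w + 2) + 503| < eps.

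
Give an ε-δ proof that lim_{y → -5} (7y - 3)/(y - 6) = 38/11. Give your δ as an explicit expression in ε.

Let ε > 0 be given. We want δ > 0 with 0 < |y + 5| < δ ⇒ |(7y - 3)/(y - 6) − (38/11)| < ε.
Combining over a common denominator, (7y - 3)/(y - 6) − (38/11) = [(7y - 3)·(-11) − (-38)·(y - 6)] / [(-11)·(y - 6)] = -39(y + 5) / ((-11)(y - 6)).
So |(7y - 3)/(y - 6) − (38/11)| = 39|y + 5| / (11·|y − 6|).
Require δ ≤ 11/2, so |y − 6| ≥ |-11| − |y + 5| > 11 − 11/2 = 11/2.
Hence |(7y - 3)/(y - 6) − (38/11)| < 39|y + 5|/(11·(11/2)) = (78/121)|y + 5|, which is < ε once |y + 5| < (121/78)ε.
Take δ = min(11/2, (121/78)ε). Then 0 < |y + 5| < δ forces both bounds, so |(7y - 3)/(y - 6) − (38/11)| < ε.

δ = min(11/2, (121/78)ε)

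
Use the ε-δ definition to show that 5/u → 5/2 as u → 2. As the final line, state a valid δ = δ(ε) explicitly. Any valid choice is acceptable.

Let ε > 0. We seek δ > 0 such that 0 < |u − 2| < δ implies |5/u − (5/2)| < ε.
|5/u − (5/2)| = 5·|2 − u|/(2·|u|) = 5|u − 2|/(2|u|).
Require δ ≤ 1 so that |u| > 2 − 1 = 1, hence 2|u| > 2.
Then |5/u − (5/2)| < 5|u − 2|/2, which is < ε when |u − 2| < (2/5)ε.
Take δ = min(1, (2/5)ε). Then 0 < |u − 2| < δ gives both |u − 2| < 1 and |u − 2| < (2/5)ε, so |5/u − (5/2)| < ε.

δ = min(1, (2/5)ε)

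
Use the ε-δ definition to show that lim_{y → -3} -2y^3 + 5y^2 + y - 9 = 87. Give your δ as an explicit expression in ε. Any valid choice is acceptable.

δ = min(1, ε/108)

Suppose ε > 0. We want δ > 0 such that 0 < |y + 3| < δ implies |(-2y^3 + 5y^2 + y - 9) − 87| < ε.
(-2y^3 + 5y^2 + y - 9) − 87 = -2y^3 + 5y^2 + y - 96 = (y + 3)(-2y^2 + 11y - 32).
So |(-2y^3 + 5y^2 + y - 9) − 87| = |y + 3|·|-2y^2 + 11y - 32|.
Assume first that |y + 3| < 1, so |y| < 4. Then |-2y^2 + 11y - 32| ≤ 2·4^2 + 11·4 + 32 = 108.
Hence |(-2y^3 + 5y^2 + y - 9) − 87| ≤ 108|y + 3| < ε provided |y + 3| < ε/108.
Choosing δ = min(1, ε/108) ensures both conditions, hence |(-2y^3 + 5y^2 + y - 9) − 87| < ε.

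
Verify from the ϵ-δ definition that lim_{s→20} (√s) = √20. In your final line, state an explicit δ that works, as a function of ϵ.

Fix ϵ > 0. We want δ > 0 such that 0 < |s − 20| < δ implies |√s − √20| < ϵ.
Multiplying by the conjugate, |√s − √20| = |s − 20|/(√s + √20).
Restrict δ ≤ 20 so that |s − 20| < 20 forces s > 0, and then √s + √20 > √20.
Hence |√s − √20| < |s − 20|/√20, which is < ϵ once |s − 20| < √20·ϵ.
Take δ = min(20, √20·ϵ). If 0 < |s − 20| < δ then s > 0 and |√s − √20| < |s − 20|/√20 < ϵ.

δ = min(20, √20·ϵ)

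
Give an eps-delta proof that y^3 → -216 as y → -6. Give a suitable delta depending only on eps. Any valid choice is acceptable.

delta = min(2, eps/148)

Let eps > 0. We seek delta > 0 with 0 < |y + 6| < delta ⇒ |y^3 + 216| < eps.
Factor: y^3 + 216 = (y + 6)(y^2 - 6y + 36), so |y^3 + 216| = |y + 6|·|y^2 - 6y + 36|.
Restrict delta ≤ 2. Then |y + 6| < 2 gives |y| < 8, so by the triangle inequality |y^2 - 6y + 36| ≤ 8^2 + 6·8 + 36 = 148.
Hence |y^3 + 216| ≤ 148|y + 6|, which is < eps once |y + 6| < eps/148.
Take delta = min(2, eps/148). If 0 < |y + 6| < delta then both bounds hold and |y^3 + 216| ≤ 148|y + 6| < 148·(eps/148) = eps.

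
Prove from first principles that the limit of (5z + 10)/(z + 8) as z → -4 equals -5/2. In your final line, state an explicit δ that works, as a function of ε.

Let ε > 0. We want δ > 0 with 0 < |z + 4| < δ ⇒ |(5z + 10)/(z + 8) + 5/2| < ε.
Combining over a common denominator, (5z + 10)/(z + 8) + 5/2 = [(5z + 10)·4 − (-10)·(z + 8)] / [4·(z + 8)] = 30(z + 4) / (4(z + 8)).
So |(5z + 10)/(z + 8) + 5/2| = 30|z + 4| / (4·|z + 8|).
Require δ ≤ 2, so |z + 8| ≥ |4| − |z + 4| > 4 − 2 = 2.
Hence |(5z + 10)/(z + 8) + 5/2| < 30|z + 4|/(4·2) = (15/4)|z + 4|, which is < ε once |z + 4| < (4/15)ε.
Take δ = min(2, (4/15)ε). Then 0 < |z + 4| < δ forces both bounds, so |(5z + 10)/(z + 8) + 5/2| < ε.

δ = min(2, (4/15)ε)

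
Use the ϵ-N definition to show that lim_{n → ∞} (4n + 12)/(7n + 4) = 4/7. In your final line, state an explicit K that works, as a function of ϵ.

Let ϵ > 0 be given. For n ≥ 1, |(4n + 12)/(7n + 4) − (4/7)| = |68|/(7(7n + 4)) = 68/(7(7n + 4)).
Since 7n + 4 ≥ 7n for n ≥ 1, this is ≤ 68/(7·7n) = (68/49)/n.
So |(4n + 12)/(7n + 4) − (4/7)| < ϵ whenever n > (68/49)/ϵ.
Take K = (68/49)/ϵ. If n > K then |(4n + 12)/(7n + 4) − (4/7)| ≤ (68/49)/n < ϵ.

K = (68/49)/ϵ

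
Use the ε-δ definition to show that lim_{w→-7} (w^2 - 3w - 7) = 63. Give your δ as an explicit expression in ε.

Let ε > 0 be given. We want δ > 0 such that 0 < |w + 7| < δ implies |(w^2 - 3w - 7) − 63| < ε.
(w^2 - 3w - 7) − 63 = w^2 - 3w - 70 = (w + 7)(w - 10).
So |(w^2 - 3w - 7) − 63| = |w + 7|·|w - 10|.
Require δ ≤ 1. Then |w + 7| < 1 gives |w| < 8, and by the triangle inequality |w - 10| ≤ 8 + 10 = 18.
Hence |(w^2 - 3w - 7) − 63| ≤ 18|w + 7| < ε provided |w + 7| < ε/18.
Choosing δ = min(1, ε/18) ensures both conditions, hence |(w^2 - 3w - 7) − 63| < ε.

δ = min(1, ε/18)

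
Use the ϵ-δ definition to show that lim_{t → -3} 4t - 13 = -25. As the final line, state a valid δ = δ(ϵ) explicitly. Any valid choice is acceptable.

Fix ϵ > 0. We need δ > 0 so that 0 < |t + 3| < δ implies |(4t - 13) + 25| < ϵ.
Since (4t - 13) + 25 = 4(t + 3), we have |(4t - 13) + 25| = 4|t + 3|.
Thus it suffices that |t + 3| < ϵ/4.
Choosing δ = ϵ/4 gives |(4t - 13) + 25| = 4|t + 3| < ϵ whenever |t + 3| < δ.

δ = ϵ/4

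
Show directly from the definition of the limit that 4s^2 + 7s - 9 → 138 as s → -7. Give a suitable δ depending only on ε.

δ = min(1, ε/53)

Let ε > 0. We want δ > 0 such that 0 < |s + 7| < δ implies |(4s^2 + 7s - 9) − 138| < ε.
(4s^2 + 7s - 9) − 138 = 4s^2 + 7s - 147 = (s + 7)(4s - 21).
So |(4s^2 + 7s - 9) − 138| = |s + 7|·|4s - 21|.
Assume first that |s + 7| < 1, so |s| < 8. Then |4s - 21| ≤ 4·8 + 21 = 53.
Hence |(4s^2 + 7s - 9) − 138| ≤ 53|s + 7| < ε provided |s + 7| < ε/53.
Take δ = min(1, ε/53). Then 0 < |s + 7| < δ gives both |s + 7| < 1 and |s + 7| < ε/53, so |(4s^2 + 7s - 9) − 138| < ε.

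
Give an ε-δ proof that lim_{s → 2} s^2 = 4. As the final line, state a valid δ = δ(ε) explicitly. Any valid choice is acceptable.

δ = min(1, ε/5)

Fix ε > 0. We seek δ > 0 with 0 < |s − 2| < δ ⇒ |s^2 − 4| < ε.
Factor: s^2 − 4 = (s − 2)(s + 2), so |s^2 − 4| = |s − 2|·|s + 2|.
Restrict δ ≤ 1. Then |s − 2| < 1 gives |s| < 3, so by the triangle inequality |s + 2| ≤ 3 + 2 = 5.
Hence |s^2 − 4| ≤ 5|s − 2|, which is < ε once |s − 2| < ε/5.
Take δ = min(1, ε/5). If 0 < |s − 2| < δ then both bounds hold and |s^2 − 4| ≤ 5|s − 2| < 5·(ε/5) = ε.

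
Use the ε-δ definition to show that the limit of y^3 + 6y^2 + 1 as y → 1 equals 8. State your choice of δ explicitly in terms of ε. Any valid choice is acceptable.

Let ε > 0. We want δ > 0 such that 0 < |y − 1| < δ implies |(y^3 + 6y^2 + 1) − 8| < ε.
(y^3 + 6y^2 + 1) − 8 = y^3 + 6y^2 - 7 = (y − 1)(y^2 + 7y + 7).
So |(y^3 + 6y^2 + 1) − 8| = |y − 1|·|y^2 + 7y + 7|.
Require δ ≤ 1. Then |y − 1| < 1 gives |y| < 2, and by the triangle inequality |y^2 + 7y + 7| ≤ 2^2 + 7·2 + 7 = 25.
Hence |(y^3 + 6y^2 + 1) − 8| ≤ 25|y − 1| < ε provided |y − 1| < ε/25.
Take δ = min(1, ε/25). Then 0 < |y − 1| < δ gives both |y − 1| < 1 and |y − 1| < ε/25, so |(y^3 + 6y^2 + 1) − 8| < ε.

δ = min(1, ε/25)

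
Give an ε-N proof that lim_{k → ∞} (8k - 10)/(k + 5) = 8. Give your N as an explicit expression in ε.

Fix ε > 0. For k ≥ 1, |(8k - 10)/(k + 5) − 8| = |-50|/((k + 5)) = 50/((k + 5)).
Since k + 5 ≥ k for k ≥ 1, this is ≤ 50/(k) = 50/k.
So |(8k - 10)/(k + 5) − 8| < ε whenever k > 50/ε.
Take N = 50/ε. If k > N then |(8k - 10)/(k + 5) − 8| ≤ 50/k < ε.

N = 50/ε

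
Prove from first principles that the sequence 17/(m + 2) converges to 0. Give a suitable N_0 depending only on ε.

Let ε > 0. For m ≥ 1, |17/(m + 2) − 0| = 17/(m + 2) ≤ 17/m.
We need 17/m < ε, i.e. m > 17/ε.
Take N_0 = 17/ε. If m > N_0 then |17/(m + 2)| ≤ 17/m < ε.

N_0 = 17/ε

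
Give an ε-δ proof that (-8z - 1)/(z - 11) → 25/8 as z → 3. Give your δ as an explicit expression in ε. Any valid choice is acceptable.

Let ε > 0. We want δ > 0 with 0 < |z − 3| < δ ⇒ |(-8z - 1)/(z - 11) − (25/8)| < ε.
Combining over a common denominator, (-8z - 1)/(z - 11) − (25/8) = [(-8z - 1)·(-8) − (-25)·(z - 11)] / [(-8)·(z - 11)] = 89(z − 3) / ((-8)(z - 11)).
So |(-8z - 1)/(z - 11) − (25/8)| = 89|z − 3| / (8·|z − 11|).
Require δ ≤ 4, so |z − 11| ≥ |-8| − |z − 3| > 8 − 4 = 4.
Hence |(-8z - 1)/(z - 11) − (25/8)| < 89|z − 3|/(8·4) = (89/32)|z − 3|, which is < ε once |z − 3| < (32/89)ε.
Take δ = min(4, (32/89)ε). Then 0 < |z − 3| < δ forces both bounds, so |(-8z - 1)/(z - 11) − (25/8)| < ε.

δ = min(4, (32/89)ε)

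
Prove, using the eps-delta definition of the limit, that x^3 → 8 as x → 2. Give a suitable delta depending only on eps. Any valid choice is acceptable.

Let eps > 0. We seek delta > 0 with 0 < |x − 2| < delta ⇒ |x^3 − 8| < eps.
Factor: x^3 − 8 = (x − 2)(x^2 + 2x + 4), so |x^3 − 8| = |x − 2|·|x^2 + 2x + 4|.
Restrict delta ≤ 1. Then |x − 2| < 1 gives |x| < 3, so by the triangle inequality |x^2 + 2x + 4| ≤ 3^2 + 2·3 + 4 = 19.
Hence |x^3 − 8| ≤ 19|x − 2|, which is < eps once |x − 2| < eps/19.
Take delta = min(1, eps/19). If 0 < |x − 2| < delta then both bounds hold and |x^3 − 8| ≤ 19|x − 2| < 19·(eps/19) = eps.

delta = min(1, eps/19)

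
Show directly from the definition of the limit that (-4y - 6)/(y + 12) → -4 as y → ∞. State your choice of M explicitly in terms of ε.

M = 42/ε

Let ε > 0. We seek M > 0 such that y > M implies |(-4y - 6)/(y + 12) + 4| < ε.
(-4y - 6)/(y + 12) + 4 = ((-4y - 6) − (-4)(y + 12)) / ((y + 12)) = 42/((y + 12)).
For y > 0 we have y + 12 > y, so |(-4y - 6)/(y + 12) + 4| = 42/((y + 12)) < 42/(y) = 42/y.
Thus |(-4y - 6)/(y + 12) + 4| < ε whenever y > 42/ε.
Take M = 42/ε. If y > M then |(-4y - 6)/(y + 12) + 4| < 42/y < ε.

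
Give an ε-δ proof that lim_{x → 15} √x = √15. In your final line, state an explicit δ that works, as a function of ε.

δ = min(15, √15·ε)

Suppose ε > 0. We want δ > 0 such that 0 < |x − 15| < δ implies |√x − √15| < ε.
Rationalise: √x − √15 = (x − 15)/(√x + √15), so |√x − √15| = |x − 15|/(√x + √15).
Restrict δ ≤ 15 so that |x − 15| < 15 forces x > 0, and then √x + √15 > √15.
Hence |√x − √15| < |x − 15|/√15, which is < ε once |x − 15| < √15·ε.
Take δ = min(15, √15·ε). If 0 < |x − 15| < δ then x > 0 and |√x − √15| < |x − 15|/√15 < ε.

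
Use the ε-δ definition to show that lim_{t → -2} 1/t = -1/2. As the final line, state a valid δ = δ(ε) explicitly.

Let ε > 0 be given. We seek δ > 0 such that 0 < |t + 2| < δ implies |1/t + 1/2| < ε.
|1/t + 1/2| = |-2 − t|/(2·|t|) = |t + 2|/(2|t|).
Restrict δ ≤ 1. Then |t + 2| < 1 gives |t| > 1, so 2|t| > 2.
Then |1/t + 1/2| < |t + 2|/2, which is < ε when |t + 2| < 2ε.
Take δ = min(1, 2ε). Then 0 < |t + 2| < δ gives both |t + 2| < 1 and |t + 2| < 2ε, so |1/t + 1/2| < ε.

δ = min(1, 2ε)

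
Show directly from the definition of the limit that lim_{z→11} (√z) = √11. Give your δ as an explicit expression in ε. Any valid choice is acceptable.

Fix ε > 0. We want δ > 0 such that 0 < |z − 11| < δ implies |√z − √11| < ε.
Multiplying by the conjugate, |√z − √11| = |z − 11|/(√z + √11).
Restrict δ ≤ 11 so that |z − 11| < 11 forces z > 0, and then √z + √11 > √11.
Hence |√z − √11| < |z − 11|/√11, which is < ε once |z − 11| < √11·ε.
Take δ = min(11, √11·ε). If 0 < |z − 11| < δ then z > 0 and |√z − √11| < |z − 11|/√11 < ε.

δ = min(11, √11·ε)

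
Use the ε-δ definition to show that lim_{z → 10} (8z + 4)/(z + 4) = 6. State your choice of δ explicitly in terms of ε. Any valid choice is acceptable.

Fix ε > 0. We want δ > 0 with 0 < |z − 10| < δ ⇒ |(8z + 4)/(z + 4) − 6| < ε.
Combining over a common denominator, (8z + 4)/(z + 4) − 6 = [(8z + 4)·14 − 84·(z + 4)] / [14·(z + 4)] = 28(z − 10) / (14(z + 4)).
So |(8z + 4)/(z + 4) − 6| = 28|z − 10| / (14·|z + 4|).
Restrict δ ≤ 7. Then |z − 10| < 7 gives |z + 4| = |(z − 10) + 14| ≥ 14 − 7 = 7.
Hence |(8z + 4)/(z + 4) − 6| < 28|z − 10|/(14·7) = (2/7)|z − 10|, which is < ε once |z − 10| < (7/2)ε.
Take δ = min(7, (7/2)ε). Then 0 < |z − 10| < δ forces both bounds, so |(8z + 4)/(z + 4) − 6| < ε.

δ = min(7, (7/2)ε)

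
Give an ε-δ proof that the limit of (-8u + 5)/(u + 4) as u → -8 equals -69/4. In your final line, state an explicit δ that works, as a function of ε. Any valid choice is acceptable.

δ = min(2, (8/37)ε)

Let ε > 0 be given. We want δ > 0 with 0 < |u + 8| < δ ⇒ |(-8u + 5)/(u + 4) + 69/4| < ε.
Combining over a common denominator, (-8u + 5)/(u + 4) + 69/4 = [(-8u + 5)·(-4) − 69·(u + 4)] / [(-4)·(u + 4)] = -37(u + 8) / ((-4)(u + 4)).
So |(-8u + 5)/(u + 4) + 69/4| = 37|u + 8| / (4·|u + 4|).
Require δ ≤ 2, so |u + 4| ≥ |-4| − |u + 8| > 4 − 2 = 2.
Hence |(-8u + 5)/(u + 4) + 69/4| < 37|u + 8|/(4·2) = (37/8)|u + 8|, which is < ε once |u + 8| < (8/37)ε.
Take δ = min(2, (8/37)ε). Then 0 < |u + 8| < δ forces both bounds, so |(-8u + 5)/(u + 4) + 69/4| < ε.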